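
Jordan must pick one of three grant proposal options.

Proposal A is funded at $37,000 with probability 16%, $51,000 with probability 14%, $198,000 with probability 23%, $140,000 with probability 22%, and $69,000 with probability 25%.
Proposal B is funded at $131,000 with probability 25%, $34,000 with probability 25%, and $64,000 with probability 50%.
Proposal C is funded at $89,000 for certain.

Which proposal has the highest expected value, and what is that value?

Proposal A ($106,650)

Proposal A = 0.16 × 37000 + 0.14 × 51000 + 0.23 × 198000 + 0.22 × 140000 + 0.25 × 69000 = 5920 + 7140 + 45540 + 30800 + 17250 = 106650
Proposal B = 0.25 × 131000 + 0.25 × 34000 + 0.5 × 64000 = 32750 + 8500 + 32000 = 73250
Proposal C: 89000 (certain)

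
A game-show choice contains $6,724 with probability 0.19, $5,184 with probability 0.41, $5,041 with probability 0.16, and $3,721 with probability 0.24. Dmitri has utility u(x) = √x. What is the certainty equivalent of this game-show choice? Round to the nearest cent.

E[u] = 0.19·√6724 + 0.41·√5184 + 0.16·√5041 + 0.24·√3721 = 0.19·82 + 0.41·72 + 0.16·71 + 0.24·61 = 71.1
CE = (71.1)² = 5055.21

$5,055.21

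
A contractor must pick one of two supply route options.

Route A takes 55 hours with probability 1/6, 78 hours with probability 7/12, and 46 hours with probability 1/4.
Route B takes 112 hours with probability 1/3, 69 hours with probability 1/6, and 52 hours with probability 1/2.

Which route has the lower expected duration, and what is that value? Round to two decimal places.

Route A (66.17 hours)

Route A = 1/6 × 55 + 7/12 × 78 + 1/4 × 46 = 9.1667 + 45.5 + 11.5 = 66.1667
Route B = 1/3 × 112 + 1/6 × 69 + 1/2 × 52 = 37.3333 + 11.5 + 26 = 74.8333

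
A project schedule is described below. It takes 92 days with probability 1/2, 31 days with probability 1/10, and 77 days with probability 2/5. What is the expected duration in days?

EV = 1/2 × 92 + 1/10 × 31 + 2/5 × 77 = 46 + 3.1 + 30.8 = 79.9

79.9 days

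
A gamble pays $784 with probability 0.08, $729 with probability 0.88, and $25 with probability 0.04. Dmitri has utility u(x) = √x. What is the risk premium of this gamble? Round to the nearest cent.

E[u] = 0.08·√784 + 0.88·√729 + 0.04·√25 = 0.08·28 + 0.88·27 + 0.04·5 = 26.2
CE = (26.2)² = 686.44
Risk premium = EV − CE = 705.24 − 686.44 = 18.8

$18.80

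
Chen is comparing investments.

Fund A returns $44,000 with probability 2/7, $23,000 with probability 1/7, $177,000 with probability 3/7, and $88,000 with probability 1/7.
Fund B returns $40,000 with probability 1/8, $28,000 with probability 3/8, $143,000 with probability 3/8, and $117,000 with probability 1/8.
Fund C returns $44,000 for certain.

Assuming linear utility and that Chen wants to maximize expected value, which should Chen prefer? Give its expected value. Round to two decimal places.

Fund A ($104,285.71)

Fund A = 2/7 × 44000 + 1/7 × 23000 + 3/7 × 177000 + 1/7 × 88000 = 12571.4286 + 3285.7143 + 75857.1429 + 12571.4286 = 104285.7143
Fund B = 1/8 × 40000 + 3/8 × 28000 + 3/8 × 143000 + 1/8 × 117000 = 5000 + 10500 + 53625 + 14625 = 83750
Fund C: 44000 (certain)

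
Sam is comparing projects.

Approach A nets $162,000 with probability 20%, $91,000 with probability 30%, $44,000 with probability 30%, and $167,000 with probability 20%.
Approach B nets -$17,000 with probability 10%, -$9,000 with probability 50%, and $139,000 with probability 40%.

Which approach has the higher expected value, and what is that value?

Approach A = 0.2 × 162000 + 0.3 × 91000 + 0.3 × 44000 + 0.2 × 167000 = 32400 + 27300 + 13200 + 33400 = 106300
Approach B = 0.1 × (-17000) + 0.5 × (-9000) + 0.4 × 139000 = -1700 − 4500 + 55600 = 49400

Approach A ($106,300)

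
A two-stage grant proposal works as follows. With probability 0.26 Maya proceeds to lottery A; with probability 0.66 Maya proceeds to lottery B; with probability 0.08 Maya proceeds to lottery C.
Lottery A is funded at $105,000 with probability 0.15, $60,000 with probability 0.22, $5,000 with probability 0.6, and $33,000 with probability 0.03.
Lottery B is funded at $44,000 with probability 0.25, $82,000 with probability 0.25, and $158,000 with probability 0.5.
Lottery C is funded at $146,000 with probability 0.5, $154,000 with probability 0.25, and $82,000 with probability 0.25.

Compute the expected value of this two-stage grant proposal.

EV(A) = 0.15 × 105000 + 0.22 × 60000 + 0.6 × 5000 + 0.03 × 33000 = 15750 + 13200 + 3000 + 990 = 32940
EV(B) = 0.25 × 44000 + 0.25 × 82000 + 0.5 × 158000 = 11000 + 20500 + 79000 = 110500
EV(C) = 0.5 × 146000 + 0.25 × 154000 + 0.25 × 82000 = 73000 + 38500 + 20500 = 132000
Overall = 0.26 × 32940 + 0.66 × 110500 + 0.08 × 132000 = 8564.4 + 72930 + 10560 = 92054.4

$92,054.40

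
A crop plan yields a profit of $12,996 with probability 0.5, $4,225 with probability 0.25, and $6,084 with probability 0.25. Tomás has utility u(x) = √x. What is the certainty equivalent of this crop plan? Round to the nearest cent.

E[u] = 0.5·√12996 + 0.25·√4225 + 0.25·√6084 = 0.5·114 + 0.25·65 + 0.25·78 = 92.75
CE = (92.75)² = 8602.5625

$8,602.56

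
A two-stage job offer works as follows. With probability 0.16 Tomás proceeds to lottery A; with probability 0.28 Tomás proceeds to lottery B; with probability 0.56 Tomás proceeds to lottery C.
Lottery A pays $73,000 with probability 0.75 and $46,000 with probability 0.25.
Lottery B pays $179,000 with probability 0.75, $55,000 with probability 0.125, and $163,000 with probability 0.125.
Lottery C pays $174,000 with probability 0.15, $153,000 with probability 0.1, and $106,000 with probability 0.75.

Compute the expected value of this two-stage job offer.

EV(A) = 0.75 × 73000 + 0.25 × 46000 = 54750 + 11500 = 66250
EV(B) = 0.75 × 179000 + 0.125 × 55000 + 0.125 × 163000 = 134250 + 6875 + 20375 = 161500
EV(C) = 0.15 × 174000 + 0.1 × 153000 + 0.75 × 106000 = 26100 + 15300 + 79500 = 120900
Overall = 0.16 × 66250 + 0.28 × 161500 + 0.56 × 120900 = 10600 + 45220 + 67704 = 123524

$123,524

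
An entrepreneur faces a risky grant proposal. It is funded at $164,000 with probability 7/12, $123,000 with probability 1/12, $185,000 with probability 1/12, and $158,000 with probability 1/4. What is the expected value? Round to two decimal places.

EV = 7/12 × 164000 + 1/12 × 123000 + 1/12 × 185000 + 1/4 × 158000 = 95666.6667 + 10250 + 15416.6667 + 39500 = 160833.3333

$160,833.33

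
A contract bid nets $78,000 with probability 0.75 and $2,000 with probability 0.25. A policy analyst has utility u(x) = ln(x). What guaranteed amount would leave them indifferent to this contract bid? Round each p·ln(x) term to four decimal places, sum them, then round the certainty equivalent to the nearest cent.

$31,210.19

E[u] = 0.75·ln(78000) + 0.25·ln(2000) = 8.4483 + 1.9002 = 10.3485
CE = e^10.3485 ≈ 31210.19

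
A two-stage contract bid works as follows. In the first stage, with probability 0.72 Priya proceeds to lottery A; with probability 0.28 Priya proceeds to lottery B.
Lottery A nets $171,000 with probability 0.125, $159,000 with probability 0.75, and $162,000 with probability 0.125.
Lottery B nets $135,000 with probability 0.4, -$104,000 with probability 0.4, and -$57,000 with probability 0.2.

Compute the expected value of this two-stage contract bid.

$116,110

EV(A) = 0.125 × 171000 + 0.75 × 159000 + 0.125 × 162000 = 21375 + 119250 + 20250 = 160875
EV(B) = 0.4 × 135000 + 0.4 × (-104000) + 0.2 × (-57000) = 54000 − 41600 − 11400 = 1000
Overall = 0.72 × 160875 + 0.28 × 1000 = 115830 + 280 = 116110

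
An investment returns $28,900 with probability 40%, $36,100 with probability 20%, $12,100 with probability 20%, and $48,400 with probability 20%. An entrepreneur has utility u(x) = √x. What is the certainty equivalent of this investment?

E[u] = 0.4·√28900 + 0.2·√36100 + 0.2·√12100 + 0.2·√48400 = 0.4·170 + 0.2·190 + 0.2·110 + 0.2·220 = 172
CE = (172)² = 29584

$29,584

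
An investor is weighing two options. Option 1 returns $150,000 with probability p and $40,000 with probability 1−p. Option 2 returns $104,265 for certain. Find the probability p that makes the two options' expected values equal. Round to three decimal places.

p·150000 + (1−p)·40000 = 104265
110000p + 40000 = 104265
p = (104265 − 40000) / 110000

p = 0.584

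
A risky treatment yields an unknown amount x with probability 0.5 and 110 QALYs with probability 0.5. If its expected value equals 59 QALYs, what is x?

x = 8 QALYs

0.5·x + 0.5·110 = 59
0.5·x = 59 − 55 = 4
x = 4 / 0.5 = 8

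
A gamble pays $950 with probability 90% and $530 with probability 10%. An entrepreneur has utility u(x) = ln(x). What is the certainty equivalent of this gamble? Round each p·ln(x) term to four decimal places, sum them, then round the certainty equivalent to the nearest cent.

$896.14

E[u] = 0.9·ln(950) + 0.1·ln(530) = 6.1708 + 0.6273 = 6.7981
CE = e^6.7981 ≈ 896.14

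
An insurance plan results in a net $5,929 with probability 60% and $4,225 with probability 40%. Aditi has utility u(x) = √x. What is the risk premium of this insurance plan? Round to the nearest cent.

E[u] = 0.6·√5929 + 0.4·√4225 = 0.6·77 + 0.4·65 = 72.2
CE = (72.2)² = 5212.84
Risk premium = EV − CE = 5247.4 − 5212.84 = 34.56

$34.56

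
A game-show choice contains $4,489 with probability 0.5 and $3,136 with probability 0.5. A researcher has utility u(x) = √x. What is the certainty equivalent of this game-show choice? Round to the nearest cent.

$3,782.25

E[u] = 0.5·√4489 + 0.5·√3136 = 0.5·67 + 0.5·56 = 61.5
CE = (61.5)² = 3782.25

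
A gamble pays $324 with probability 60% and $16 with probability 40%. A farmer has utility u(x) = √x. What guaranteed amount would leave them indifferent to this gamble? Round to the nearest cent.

$153.76

E[u] = 0.6·√324 + 0.4·√16 = 0.6·18 + 0.4·4 = 12.4
CE = (12.4)² = 153.76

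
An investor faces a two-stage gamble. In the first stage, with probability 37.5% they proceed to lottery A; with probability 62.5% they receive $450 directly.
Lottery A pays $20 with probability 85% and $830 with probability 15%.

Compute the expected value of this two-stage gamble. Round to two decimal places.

$334.31

EV(A) = 0.85 × 20 + 0.15 × 830 = 17 + 124.5 = 141.5
Branch B: 450 (certain)
Overall = 0.375 × 141.5 + 0.625 × 450 = 53.0625 + 281.25 = 334.3125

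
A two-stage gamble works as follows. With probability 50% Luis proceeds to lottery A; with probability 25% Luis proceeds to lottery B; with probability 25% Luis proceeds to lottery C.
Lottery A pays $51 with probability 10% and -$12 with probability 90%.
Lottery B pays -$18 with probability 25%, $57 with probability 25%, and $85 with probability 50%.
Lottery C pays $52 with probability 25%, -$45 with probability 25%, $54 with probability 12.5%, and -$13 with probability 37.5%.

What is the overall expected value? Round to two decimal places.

EV(A) = 0.1 × 51 + 0.9 × (-12) = 5.1 − 10.8 = -5.7
EV(B) = 0.25 × (-18) + 0.25 × 57 + 0.5 × 85 = -4.5 + 14.25 + 42.5 = 52.25
EV(C) = 0.25 × 52 + 0.25 × (-45) + 0.125 × 54 + 0.375 × (-13) = 13 − 11.25 + 6.75 − 4.875 = 3.625
Overall = 0.5 × (-5.7) + 0.25 × 52.25 + 0.25 × 3.625 = -2.85 + 13.0625 + 0.90625 = 11.11875

$11.12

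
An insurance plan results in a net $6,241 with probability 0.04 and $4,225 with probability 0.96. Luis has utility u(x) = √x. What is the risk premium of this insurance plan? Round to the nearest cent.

E[u] = 0.04·√6241 + 0.96·√4225 = 0.04·79 + 0.96·65 = 65.56
CE = (65.56)² = 4298.1136
Risk premium = EV − CE = 4305.64 − 4298.1136 = 7.5264

$7.53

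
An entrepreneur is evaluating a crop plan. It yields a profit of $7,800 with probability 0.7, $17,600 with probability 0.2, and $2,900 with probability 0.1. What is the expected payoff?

EV = 0.7 × 7800 + 0.2 × 17600 + 0.1 × 2900 = 5460 + 3520 + 290 = 9270

$9,270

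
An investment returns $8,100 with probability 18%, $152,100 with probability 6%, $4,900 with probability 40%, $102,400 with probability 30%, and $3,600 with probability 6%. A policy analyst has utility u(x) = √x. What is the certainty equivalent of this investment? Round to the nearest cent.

E[u] = 0.18·√8100 + 0.06·√152100 + 0.4·√4900 + 0.3·√102400 + 0.06·√3600 = 0.18·90 + 0.06·390 + 0.4·70 + 0.3·320 + 0.06·60 = 167.2
CE = (167.2)² = 27955.84

$27,955.84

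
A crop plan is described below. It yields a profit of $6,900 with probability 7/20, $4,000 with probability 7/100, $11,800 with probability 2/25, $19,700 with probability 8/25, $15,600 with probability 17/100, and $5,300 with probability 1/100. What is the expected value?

$12,648

EV = 7/20 × 6900 + 7/100 × 4000 + 2/25 × 11800 + 8/25 × 19700 + 17/100 × 15600 + 1/100 × 5300 = 2415 + 280 + 944 + 6304 + 2652 + 53 = 12648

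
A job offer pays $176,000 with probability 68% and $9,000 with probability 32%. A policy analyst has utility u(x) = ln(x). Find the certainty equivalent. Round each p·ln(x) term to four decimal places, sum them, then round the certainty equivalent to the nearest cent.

E[u] = 0.68·ln(176000) + 0.32·ln(9000) = 8.2132 + 2.9136 = 11.1268
CE = e^11.1268 ≈ 67968.52

$67,968.52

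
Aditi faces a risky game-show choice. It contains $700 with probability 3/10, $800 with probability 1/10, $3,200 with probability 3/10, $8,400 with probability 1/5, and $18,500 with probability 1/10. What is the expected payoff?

$4,780

EV = 3/10 × 700 + 1/10 × 800 + 3/10 × 3200 + 1/5 × 8400 + 1/10 × 18500 = 210 + 80 + 960 + 1680 + 1850 = 4780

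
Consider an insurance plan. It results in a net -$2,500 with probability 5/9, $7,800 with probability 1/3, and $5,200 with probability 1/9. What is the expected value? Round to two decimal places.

EV = 5/9 × (-2500) + 1/3 × 7800 + 1/9 × 5200 = -1388.8889 + 2600 + 577.7778 = 1788.8889

$1,788.89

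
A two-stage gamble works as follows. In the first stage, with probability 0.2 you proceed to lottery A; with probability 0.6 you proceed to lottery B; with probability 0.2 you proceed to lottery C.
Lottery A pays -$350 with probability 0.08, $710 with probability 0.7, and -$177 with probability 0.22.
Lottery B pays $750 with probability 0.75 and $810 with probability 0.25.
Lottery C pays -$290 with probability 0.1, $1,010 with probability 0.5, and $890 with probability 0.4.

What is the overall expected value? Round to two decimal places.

$711.41

EV(A) = 0.08 × (-350) + 0.7 × 710 + 0.22 × (-177) = -28 + 497 − 38.94 = 430.06
EV(B) = 0.75 × 750 + 0.25 × 810 = 562.5 + 202.5 = 765
EV(C) = 0.1 × (-290) + 0.5 × 1010 + 0.4 × 890 = -29 + 505 + 356 = 832
Overall = 0.2 × 430.06 + 0.6 × 765 + 0.2 × 832 = 86.012 + 459 + 166.4 = 711.412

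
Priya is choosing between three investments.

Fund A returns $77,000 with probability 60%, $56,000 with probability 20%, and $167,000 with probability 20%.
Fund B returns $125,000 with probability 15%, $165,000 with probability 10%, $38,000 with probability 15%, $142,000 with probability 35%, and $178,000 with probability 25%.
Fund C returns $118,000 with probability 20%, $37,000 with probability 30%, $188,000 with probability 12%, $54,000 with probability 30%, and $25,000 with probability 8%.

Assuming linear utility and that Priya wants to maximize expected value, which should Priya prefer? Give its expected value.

Fund A = 0.6 × 77000 + 0.2 × 56000 + 0.2 × 167000 = 46200 + 11200 + 33400 = 90800
Fund B = 0.15 × 125000 + 0.1 × 165000 + 0.15 × 38000 + 0.35 × 142000 + 0.25 × 178000 = 18750 + 16500 + 5700 + 49700 + 44500 = 135150
Fund C = 0.2 × 118000 + 0.3 × 37000 + 0.12 × 188000 + 0.3 × 54000 + 0.08 × 25000 = 23600 + 11100 + 22560 + 16200 + 2000 = 75460

Fund B ($135,150)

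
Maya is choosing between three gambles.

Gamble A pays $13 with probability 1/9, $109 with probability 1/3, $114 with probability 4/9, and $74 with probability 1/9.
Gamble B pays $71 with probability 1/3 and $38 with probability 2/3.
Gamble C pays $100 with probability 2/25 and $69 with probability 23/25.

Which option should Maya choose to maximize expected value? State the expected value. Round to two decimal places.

Gamble A = 1/9 × 13 + 1/3 × 109 + 4/9 × 114 + 1/9 × 74 = 1.4444 + 36.3333 + 50.6667 + 8.2222 = 96.6667
Gamble B = 1/3 × 71 + 2/3 × 38 = 23.6667 + 25.3333 = 49
Gamble C = 2/25 × 100 + 23/25 × 69 = 8 + 63.48 = 71.48

Gamble A ($96.67)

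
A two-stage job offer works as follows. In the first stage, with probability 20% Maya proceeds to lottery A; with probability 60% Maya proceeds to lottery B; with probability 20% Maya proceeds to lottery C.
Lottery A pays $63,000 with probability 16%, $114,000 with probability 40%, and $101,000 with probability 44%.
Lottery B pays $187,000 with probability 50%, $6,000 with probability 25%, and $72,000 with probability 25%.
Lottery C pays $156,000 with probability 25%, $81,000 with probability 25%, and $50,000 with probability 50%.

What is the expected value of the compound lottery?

EV(A) = 0.16 × 63000 + 0.4 × 114000 + 0.44 × 101000 = 10080 + 45600 + 44440 = 100120
EV(B) = 0.5 × 187000 + 0.25 × 6000 + 0.25 × 72000 = 93500 + 1500 + 18000 = 113000
EV(C) = 0.25 × 156000 + 0.25 × 81000 + 0.5 × 50000 = 39000 + 20250 + 25000 = 84250
Overall = 0.2 × 100120 + 0.6 × 113000 + 0.2 × 84250 = 20024 + 67800 + 16850 = 104674

$104,674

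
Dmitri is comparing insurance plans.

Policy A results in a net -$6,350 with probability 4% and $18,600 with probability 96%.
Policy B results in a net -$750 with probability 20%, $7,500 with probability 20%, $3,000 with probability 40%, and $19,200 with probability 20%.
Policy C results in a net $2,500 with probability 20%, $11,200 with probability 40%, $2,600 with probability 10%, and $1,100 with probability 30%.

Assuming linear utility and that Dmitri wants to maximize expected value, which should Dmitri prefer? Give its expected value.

Policy A ($17,602)

Policy A = 0.04 × (-6350) + 0.96 × 18600 = -254 + 17856 = 17602
Policy B = 0.2 × (-750) + 0.2 × 7500 + 0.4 × 3000 + 0.2 × 19200 = -150 + 1500 + 1200 + 3840 = 6390
Policy C = 0.2 × 2500 + 0.4 × 11200 + 0.1 × 2600 + 0.3 × 1100 = 500 + 4480 + 260 + 330 = 5570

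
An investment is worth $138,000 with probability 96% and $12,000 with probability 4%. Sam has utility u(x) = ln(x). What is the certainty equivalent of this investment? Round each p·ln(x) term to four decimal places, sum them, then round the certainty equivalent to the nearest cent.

E[u] = 0.96·ln(138000) + 0.04·ln(12000) = 11.3616 + 0.3757 = 11.7373
CE = e^11.7373 ≈ 125153.97

$125,153.97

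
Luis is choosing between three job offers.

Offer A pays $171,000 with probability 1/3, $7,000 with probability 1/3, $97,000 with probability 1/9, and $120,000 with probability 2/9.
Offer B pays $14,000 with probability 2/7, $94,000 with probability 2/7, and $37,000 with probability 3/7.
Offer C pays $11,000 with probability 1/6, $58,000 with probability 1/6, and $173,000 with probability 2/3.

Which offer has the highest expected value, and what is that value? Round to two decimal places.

Offer A = 1/3 × 171000 + 1/3 × 7000 + 1/9 × 97000 + 2/9 × 120000 = 57000 + 2333.3333 + 10777.7778 + 26666.6667 = 96777.7778
Offer B = 2/7 × 14000 + 2/7 × 94000 + 3/7 × 37000 = 4000 + 26857.1429 + 15857.1429 = 46714.2857
Offer C = 1/6 × 11000 + 1/6 × 58000 + 2/3 × 173000 = 1833.3333 + 9666.6667 + 115333.3333 = 126833.3333

Offer C ($126,833.33)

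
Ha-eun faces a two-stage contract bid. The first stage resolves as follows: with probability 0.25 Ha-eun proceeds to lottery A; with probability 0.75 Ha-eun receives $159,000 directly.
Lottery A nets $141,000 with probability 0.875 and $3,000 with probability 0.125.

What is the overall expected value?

$150,187.50

EV(A) = 0.875 × 141000 + 0.125 × 3000 = 123375 + 375 = 123750
Branch B: 159000 (certain)
Overall = 0.25 × 123750 + 0.75 × 159000 = 30937.5 + 119250 = 150187.5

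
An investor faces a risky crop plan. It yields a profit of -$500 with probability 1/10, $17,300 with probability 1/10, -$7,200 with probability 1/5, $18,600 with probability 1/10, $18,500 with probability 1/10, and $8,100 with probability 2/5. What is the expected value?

$7,190

EV = 1/10 × (-500) + 1/10 × 17300 + 1/5 × (-7200) + 1/10 × 18600 + 1/10 × 18500 + 2/5 × 8100 = -50 + 1730 − 1440 + 1860 + 1850 + 3240 = 7190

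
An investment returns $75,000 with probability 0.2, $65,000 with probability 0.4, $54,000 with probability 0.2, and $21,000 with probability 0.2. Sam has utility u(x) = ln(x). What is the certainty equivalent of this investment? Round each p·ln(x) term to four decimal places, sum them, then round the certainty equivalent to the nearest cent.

E[u] = 0.2·ln(75000) + 0.4·ln(65000) + 0.2·ln(54000) + 0.2·ln(21000) = 2.2450 + 4.4329 + 2.1793 + 1.9905 = 10.8477
CE = e^10.8477 ≈ 51415.76

$51,415.76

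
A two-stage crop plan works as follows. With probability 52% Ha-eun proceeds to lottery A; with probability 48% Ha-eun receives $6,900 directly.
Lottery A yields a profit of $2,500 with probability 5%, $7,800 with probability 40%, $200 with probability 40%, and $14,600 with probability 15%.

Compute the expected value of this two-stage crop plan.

$6,179.80

EV(A) = 0.05 × 2500 + 0.4 × 7800 + 0.4 × 200 + 0.15 × 14600 = 125 + 3120 + 80 + 2190 = 5515
Branch B: 6900 (certain)
Overall = 0.52 × 5515 + 0.48 × 6900 = 2867.8 + 3312 = 6179.8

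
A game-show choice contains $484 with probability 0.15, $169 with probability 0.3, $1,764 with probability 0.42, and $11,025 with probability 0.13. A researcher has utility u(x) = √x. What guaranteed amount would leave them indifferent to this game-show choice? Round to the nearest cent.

E[u] = 0.15·√484 + 0.3·√169 + 0.42·√1764 + 0.13·√11025 = 0.15·22 + 0.3·13 + 0.42·42 + 0.13·105 = 38.49
CE = (38.49)² = 1481.4801

$1,481.48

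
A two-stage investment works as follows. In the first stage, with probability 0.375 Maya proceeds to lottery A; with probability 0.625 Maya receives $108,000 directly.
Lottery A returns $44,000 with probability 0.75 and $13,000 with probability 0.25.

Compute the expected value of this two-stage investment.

$81,093.75

EV(A) = 0.75 × 44000 + 0.25 × 13000 = 33000 + 3250 = 36250
Branch B: 108000 (certain)
Overall = 0.375 × 36250 + 0.625 × 108000 = 13593.75 + 67500 = 81093.75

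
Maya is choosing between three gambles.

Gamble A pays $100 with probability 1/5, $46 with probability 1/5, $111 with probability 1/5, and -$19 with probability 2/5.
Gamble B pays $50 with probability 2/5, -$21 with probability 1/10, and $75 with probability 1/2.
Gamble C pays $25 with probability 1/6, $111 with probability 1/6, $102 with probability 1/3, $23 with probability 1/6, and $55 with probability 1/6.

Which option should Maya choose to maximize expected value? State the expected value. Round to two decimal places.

Gamble C ($69.67)

Gamble A = 1/5 × 100 + 1/5 × 46 + 1/5 × 111 + 2/5 × (-19) = 20 + 9.2 + 22.2 − 7.6 = 43.8
Gamble B = 2/5 × 50 + 1/10 × (-21) + 1/2 × 75 = 20 − 2.1 + 37.5 = 55.4
Gamble C = 1/6 × 25 + 1/6 × 111 + 1/3 × 102 + 1/6 × 23 + 1/6 × 55 = 4.1667 + 18.5 + 34 + 3.8333 + 9.1667 = 69.6667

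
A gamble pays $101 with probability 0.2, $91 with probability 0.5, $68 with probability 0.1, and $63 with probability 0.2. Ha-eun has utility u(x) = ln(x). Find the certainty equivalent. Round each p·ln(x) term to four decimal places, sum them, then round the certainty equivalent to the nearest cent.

E[u] = 0.2·ln(101) + 0.5·ln(91) + 0.1·ln(68) + 0.2·ln(63) = 0.9230 + 2.2554 + 0.4220 + 0.8286 = 4.4290
CE = e^4.4290 ≈ 83.85

$83.85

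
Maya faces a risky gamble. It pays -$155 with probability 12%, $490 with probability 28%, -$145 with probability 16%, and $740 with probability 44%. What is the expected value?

$421

EV = 0.12 × (-155) + 0.28 × 490 + 0.16 × (-145) + 0.44 × 740 = -18.6 + 137.2 − 23.2 + 325.6 = 421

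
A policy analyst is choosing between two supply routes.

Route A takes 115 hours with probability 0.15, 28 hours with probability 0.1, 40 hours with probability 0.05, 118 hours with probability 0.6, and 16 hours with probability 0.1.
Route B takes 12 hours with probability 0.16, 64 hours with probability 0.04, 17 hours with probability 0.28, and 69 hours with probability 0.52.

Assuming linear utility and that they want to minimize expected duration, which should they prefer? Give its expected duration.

Route A = 0.15 × 115 + 0.1 × 28 + 0.05 × 40 + 0.6 × 118 + 0.1 × 16 = 17.25 + 2.8 + 2 + 70.8 + 1.6 = 94.45
Route B = 0.16 × 12 + 0.04 × 64 + 0.28 × 17 + 0.52 × 69 = 1.92 + 2.56 + 4.76 + 35.88 = 45.12

Route B (45.12 hours)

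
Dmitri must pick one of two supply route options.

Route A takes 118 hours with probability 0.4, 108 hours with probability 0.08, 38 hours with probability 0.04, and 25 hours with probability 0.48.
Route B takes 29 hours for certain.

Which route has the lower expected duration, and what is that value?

Route A = 0.4 × 118 + 0.08 × 108 + 0.04 × 38 + 0.48 × 25 = 47.2 + 8.64 + 1.52 + 12 = 69.36
Route B: 29 (certain)

Route B (29 hours)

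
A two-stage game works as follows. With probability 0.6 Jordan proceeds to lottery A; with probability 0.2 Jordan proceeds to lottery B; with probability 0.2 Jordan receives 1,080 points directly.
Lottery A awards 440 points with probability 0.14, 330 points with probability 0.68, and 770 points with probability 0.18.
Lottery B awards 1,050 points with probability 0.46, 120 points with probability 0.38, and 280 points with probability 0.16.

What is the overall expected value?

EV(A) = 0.14 × 440 + 0.68 × 330 + 0.18 × 770 = 61.6 + 224.4 + 138.6 = 424.6
EV(B) = 0.46 × 1050 + 0.38 × 120 + 0.16 × 280 = 483 + 45.6 + 44.8 = 573.4
Branch C: 1080 (certain)
Overall = 0.6 × 424.6 + 0.2 × 573.4 + 0.2 × 1080 = 254.76 + 114.68 + 216 = 585.44

585.44 points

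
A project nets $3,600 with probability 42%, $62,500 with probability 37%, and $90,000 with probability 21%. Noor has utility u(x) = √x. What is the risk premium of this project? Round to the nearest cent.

$10,884.51

E[u] = 0.42·√3600 + 0.37·√62500 + 0.21·√90000 = 0.42·60 + 0.37·250 + 0.21·300 = 180.7
CE = (180.7)² = 32652.49
Risk premium = EV − CE = 43537 − 32652.49 = 10884.51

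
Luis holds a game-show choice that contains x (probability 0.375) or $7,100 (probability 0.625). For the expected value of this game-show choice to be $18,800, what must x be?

0.375·x + 0.625·7100 = 18800
0.375·x = 18800 − 4437.5 = 14362.5
x = 14362.5 / 0.375 = 38300

x = $38,300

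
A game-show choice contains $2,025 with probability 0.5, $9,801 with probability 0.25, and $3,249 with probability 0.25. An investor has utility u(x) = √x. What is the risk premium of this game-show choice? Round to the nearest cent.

$492.75

E[u] = 0.5·√2025 + 0.25·√9801 + 0.25·√3249 = 0.5·45 + 0.25·99 + 0.25·57 = 61.5
CE = (61.5)² = 3782.25
Risk premium = EV − CE = 4275 − 3782.25 = 492.75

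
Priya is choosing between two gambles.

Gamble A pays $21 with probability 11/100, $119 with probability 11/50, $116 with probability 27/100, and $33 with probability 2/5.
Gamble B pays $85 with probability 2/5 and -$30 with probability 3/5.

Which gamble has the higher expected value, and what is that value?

Gamble A = 11/100 × 21 + 11/50 × 119 + 27/100 × 116 + 2/5 × 33 = 2.31 + 26.18 + 31.32 + 13.2 = 73.01
Gamble B = 2/5 × 85 + 3/5 × (-30) = 34 − 18 = 16

Gamble A ($73.01)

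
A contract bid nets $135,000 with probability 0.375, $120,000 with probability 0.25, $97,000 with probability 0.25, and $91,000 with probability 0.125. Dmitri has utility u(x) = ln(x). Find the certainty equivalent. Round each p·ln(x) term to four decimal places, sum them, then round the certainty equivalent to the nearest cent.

E[u] = 0.375·ln(135000) + 0.25·ln(120000) + 0.25·ln(97000) + 0.125·ln(91000) = 4.4299 + 2.9238 + 2.8706 + 1.4273 = 11.6516
CE = e^11.6516 ≈ 114875.02

$114,875.02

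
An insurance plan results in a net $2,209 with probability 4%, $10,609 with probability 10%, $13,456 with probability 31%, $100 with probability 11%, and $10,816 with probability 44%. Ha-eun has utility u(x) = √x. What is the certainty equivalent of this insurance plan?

$9,025

E[u] = 0.04·√2209 + 0.1·√10609 + 0.31·√13456 + 0.11·√100 + 0.44·√10816 = 0.04·47 + 0.1·103 + 0.31·116 + 0.11·10 + 0.44·104 = 95
CE = (95)² = 9025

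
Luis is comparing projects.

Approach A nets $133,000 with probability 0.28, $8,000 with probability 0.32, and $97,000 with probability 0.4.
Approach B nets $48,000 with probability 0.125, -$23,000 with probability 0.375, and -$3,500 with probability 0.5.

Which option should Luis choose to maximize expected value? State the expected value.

Approach A = 0.28 × 133000 + 0.32 × 8000 + 0.4 × 97000 = 37240 + 2560 + 38800 = 78600
Approach B = 0.125 × 48000 + 0.375 × (-23000) + 0.5 × (-3500) = 6000 − 8625 − 1750 = -4375

Approach A ($78,600)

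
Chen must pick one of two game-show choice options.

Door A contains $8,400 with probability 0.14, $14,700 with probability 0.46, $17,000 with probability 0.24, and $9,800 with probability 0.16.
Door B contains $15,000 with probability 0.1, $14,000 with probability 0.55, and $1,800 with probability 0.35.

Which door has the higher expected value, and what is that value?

Door A = 0.14 × 8400 + 0.46 × 14700 + 0.24 × 17000 + 0.16 × 9800 = 1176 + 6762 + 4080 + 1568 = 13586
Door B = 0.1 × 15000 + 0.55 × 14000 + 0.35 × 1800 = 1500 + 7700 + 630 = 9830

Door A ($13,586)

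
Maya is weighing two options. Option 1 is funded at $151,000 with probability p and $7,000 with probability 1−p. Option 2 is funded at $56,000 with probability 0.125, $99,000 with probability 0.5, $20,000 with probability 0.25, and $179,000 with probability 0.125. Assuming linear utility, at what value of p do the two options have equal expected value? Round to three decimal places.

p = 0.534

EV(Option 2) = 0.125 × 56000 + 0.5 × 99000 + 0.25 × 20000 + 0.125 × 179000 = 7000 + 49500 + 5000 + 22375 = 83875
p·151000 + (1−p)·7000 = 83875
144000p + 7000 = 83875
p = (83875 − 7000) / 144000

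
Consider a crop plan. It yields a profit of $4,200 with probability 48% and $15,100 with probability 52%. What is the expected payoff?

$9,868

EV = 0.48 × 4200 + 0.52 × 15100 = 2016 + 7852 = 9868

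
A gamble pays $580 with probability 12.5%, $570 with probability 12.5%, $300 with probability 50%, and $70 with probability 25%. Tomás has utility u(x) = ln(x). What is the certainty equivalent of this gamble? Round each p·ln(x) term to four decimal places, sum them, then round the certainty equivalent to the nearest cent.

$245.33

E[u] = 0.125·ln(580) + 0.125·ln(570) + 0.5·ln(300) + 0.25·ln(70) = 0.7954 + 0.7932 + 2.8519 + 1.0621 = 5.5026
CE = e^5.5026 ≈ 245.33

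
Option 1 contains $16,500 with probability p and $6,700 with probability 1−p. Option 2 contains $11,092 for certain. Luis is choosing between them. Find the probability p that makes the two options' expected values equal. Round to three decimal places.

p = 0.448

p·16500 + (1−p)·6700 = 11092
9800p + 6700 = 11092
p = (11092 − 6700) / 9800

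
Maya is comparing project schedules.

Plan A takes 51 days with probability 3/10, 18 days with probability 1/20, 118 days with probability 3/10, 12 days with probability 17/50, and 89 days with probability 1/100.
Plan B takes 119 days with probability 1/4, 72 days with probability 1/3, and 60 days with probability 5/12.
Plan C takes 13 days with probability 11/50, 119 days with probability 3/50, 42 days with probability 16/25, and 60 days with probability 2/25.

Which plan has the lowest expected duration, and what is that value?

Plan A = 3/10 × 51 + 1/20 × 18 + 3/10 × 118 + 17/50 × 12 + 1/100 × 89 = 15.3 + 0.9 + 35.4 + 4.08 + 0.89 = 56.57
Plan B = 1/4 × 119 + 1/3 × 72 + 5/12 × 60 = 29.75 + 24 + 25 = 78.75
Plan C = 11/50 × 13 + 3/50 × 119 + 16/25 × 42 + 2/25 × 60 = 2.86 + 7.14 + 26.88 + 4.8 = 41.68

Plan C (41.68 days)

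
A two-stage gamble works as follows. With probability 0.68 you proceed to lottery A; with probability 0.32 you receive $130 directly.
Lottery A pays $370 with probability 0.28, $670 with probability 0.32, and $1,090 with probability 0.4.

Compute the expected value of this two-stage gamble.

EV(A) = 0.28 × 370 + 0.32 × 670 + 0.4 × 1090 = 103.6 + 214.4 + 436 = 754
Branch B: 130 (certain)
Overall = 0.68 × 754 + 0.32 × 130 = 512.72 + 41.6 = 554.32

$554.32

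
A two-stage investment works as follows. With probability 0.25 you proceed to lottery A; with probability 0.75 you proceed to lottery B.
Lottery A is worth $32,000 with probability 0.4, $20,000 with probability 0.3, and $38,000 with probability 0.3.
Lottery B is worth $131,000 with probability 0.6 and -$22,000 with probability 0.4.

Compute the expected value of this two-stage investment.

$59,900

EV(A) = 0.4 × 32000 + 0.3 × 20000 + 0.3 × 38000 = 12800 + 6000 + 11400 = 30200
EV(B) = 0.6 × 131000 + 0.4 × (-22000) = 78600 − 8800 = 69800
Overall = 0.25 × 30200 + 0.75 × 69800 = 7550 + 52350 = 59900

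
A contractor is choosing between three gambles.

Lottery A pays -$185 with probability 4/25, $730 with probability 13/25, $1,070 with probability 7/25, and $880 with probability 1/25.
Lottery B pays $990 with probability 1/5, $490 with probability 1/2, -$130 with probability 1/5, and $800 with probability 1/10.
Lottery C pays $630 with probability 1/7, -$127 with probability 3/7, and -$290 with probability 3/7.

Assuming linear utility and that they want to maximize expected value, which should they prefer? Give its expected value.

Lottery A ($684.80)

Lottery A = 4/25 × (-185) + 13/25 × 730 + 7/25 × 1070 + 1/25 × 880 = -29.6 + 379.6 + 299.6 + 35.2 = 684.8
Lottery B = 1/5 × 990 + 1/2 × 490 + 1/5 × (-130) + 1/10 × 800 = 198 + 245 − 26 + 80 = 497
Lottery C = 1/7 × 630 + 3/7 × (-127) + 3/7 × (-290) = 90 − 54.4286 − 124.2857 = -88.7143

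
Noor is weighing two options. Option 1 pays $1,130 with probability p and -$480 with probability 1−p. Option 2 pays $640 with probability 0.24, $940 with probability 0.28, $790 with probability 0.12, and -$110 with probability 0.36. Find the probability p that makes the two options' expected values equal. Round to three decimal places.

EV(Option 2) = 0.24 × 640 + 0.28 × 940 + 0.12 × 790 + 0.36 × (-110) = 153.6 + 263.2 + 94.8 − 39.6 = 472
p·1130 + (1−p)·(-480) = 472
1610p − 480 = 472
p = (472 + 480) / 1610

p = 0.591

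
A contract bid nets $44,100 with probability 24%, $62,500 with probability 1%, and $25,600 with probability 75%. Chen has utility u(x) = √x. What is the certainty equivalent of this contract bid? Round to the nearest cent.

E[u] = 0.24·√44100 + 0.01·√62500 + 0.75·√25600 = 0.24·210 + 0.01·250 + 0.75·160 = 172.9
CE = (172.9)² = 29894.41

$29,894.41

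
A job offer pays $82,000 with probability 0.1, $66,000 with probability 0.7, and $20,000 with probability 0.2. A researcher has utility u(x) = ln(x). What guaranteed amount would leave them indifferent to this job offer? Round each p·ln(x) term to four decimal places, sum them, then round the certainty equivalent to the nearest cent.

E[u] = 0.1·ln(82000) + 0.7·ln(66000) + 0.2·ln(20000) = 1.1314 + 7.7682 + 1.9807 = 10.8803
CE = e^10.8803 ≈ 53119.53

$53,119.53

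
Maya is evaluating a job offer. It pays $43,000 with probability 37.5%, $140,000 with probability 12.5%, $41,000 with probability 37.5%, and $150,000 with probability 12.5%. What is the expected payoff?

$67,750

EV = 0.375 × 43000 + 0.125 × 140000 + 0.375 × 41000 + 0.125 × 150000 = 16125 + 17500 + 15375 + 18750 = 67750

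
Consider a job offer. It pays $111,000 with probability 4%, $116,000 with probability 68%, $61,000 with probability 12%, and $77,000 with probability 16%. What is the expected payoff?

EV = 0.04 × 111000 + 0.68 × 116000 + 0.12 × 61000 + 0.16 × 77000 = 4440 + 78880 + 7320 + 12320 = 102960

$102,960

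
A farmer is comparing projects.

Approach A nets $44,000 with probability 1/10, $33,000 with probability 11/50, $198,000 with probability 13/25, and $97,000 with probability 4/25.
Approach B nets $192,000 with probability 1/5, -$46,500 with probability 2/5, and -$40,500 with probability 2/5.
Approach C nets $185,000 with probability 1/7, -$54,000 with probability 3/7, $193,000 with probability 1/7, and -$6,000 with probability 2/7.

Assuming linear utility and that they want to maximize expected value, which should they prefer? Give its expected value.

Approach A = 1/10 × 44000 + 11/50 × 33000 + 13/25 × 198000 + 4/25 × 97000 = 4400 + 7260 + 102960 + 15520 = 130140
Approach B = 1/5 × 192000 + 2/5 × (-46500) + 2/5 × (-40500) = 38400 − 18600 − 16200 = 3600
Approach C = 1/7 × 185000 + 3/7 × (-54000) + 1/7 × 193000 + 2/7 × (-6000) = 26428.5714 − 23142.8571 + 27571.4286 − 1714.2857 = 29142.8571

Approach A ($130,140)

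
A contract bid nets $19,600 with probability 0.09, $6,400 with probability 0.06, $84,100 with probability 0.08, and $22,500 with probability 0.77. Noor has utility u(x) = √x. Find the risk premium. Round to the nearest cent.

E[u] = 0.09·√19600 + 0.06·√6400 + 0.08·√84100 + 0.77·√22500 = 0.09·140 + 0.06·80 + 0.08·290 + 0.77·150 = 156.1
CE = (156.1)² = 24367.21
Risk premium = EV − CE = 26201 − 24367.21 = 1833.79

$1,833.79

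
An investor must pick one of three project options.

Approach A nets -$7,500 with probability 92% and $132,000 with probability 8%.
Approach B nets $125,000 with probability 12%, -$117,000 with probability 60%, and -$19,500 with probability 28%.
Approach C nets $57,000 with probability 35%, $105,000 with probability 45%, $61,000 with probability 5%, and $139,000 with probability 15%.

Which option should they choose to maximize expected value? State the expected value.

Approach A = 0.92 × (-7500) + 0.08 × 132000 = -6900 + 10560 = 3660
Approach B = 0.12 × 125000 + 0.6 × (-117000) + 0.28 × (-19500) = 15000 − 70200 − 5460 = -60660
Approach C = 0.35 × 57000 + 0.45 × 105000 + 0.05 × 61000 + 0.15 × 139000 = 19950 + 47250 + 3050 + 20850 = 91100

Approach C ($91,100)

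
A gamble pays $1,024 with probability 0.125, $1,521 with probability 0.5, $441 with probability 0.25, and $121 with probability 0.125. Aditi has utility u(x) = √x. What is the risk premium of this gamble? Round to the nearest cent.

E[u] = 0.125·√1024 + 0.5·√1521 + 0.25·√441 + 0.125·√121 = 0.125·32 + 0.5·39 + 0.25·21 + 0.125·11 = 30.125
CE = (30.125)² = 907.515625
Risk premium = EV − CE = 1013.875 − 907.515625 = 106.359375

$106.36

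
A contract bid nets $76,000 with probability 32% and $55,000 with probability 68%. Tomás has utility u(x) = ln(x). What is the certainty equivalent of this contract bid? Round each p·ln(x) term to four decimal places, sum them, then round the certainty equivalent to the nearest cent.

$60,998.22

E[u] = 0.32·ln(76000) + 0.68·ln(55000) = 3.5963 + 7.4223 = 11.0186
CE = e^11.0186 ≈ 60998.22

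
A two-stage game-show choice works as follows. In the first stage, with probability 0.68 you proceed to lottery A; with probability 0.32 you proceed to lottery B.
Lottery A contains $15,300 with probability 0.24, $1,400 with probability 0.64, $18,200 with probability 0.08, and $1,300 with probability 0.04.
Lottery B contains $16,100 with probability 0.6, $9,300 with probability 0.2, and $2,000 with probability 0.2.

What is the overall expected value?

$7,946.08

EV(A) = 0.24 × 15300 + 0.64 × 1400 + 0.08 × 18200 + 0.04 × 1300 = 3672 + 896 + 1456 + 52 = 6076
EV(B) = 0.6 × 16100 + 0.2 × 9300 + 0.2 × 2000 = 9660 + 1860 + 400 = 11920
Overall = 0.68 × 6076 + 0.32 × 11920 = 4131.68 + 3814.4 = 7946.08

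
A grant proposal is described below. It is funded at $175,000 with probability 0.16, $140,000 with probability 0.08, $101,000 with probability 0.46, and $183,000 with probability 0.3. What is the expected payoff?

EV = 0.16 × 175000 + 0.08 × 140000 + 0.46 × 101000 + 0.3 × 183000 = 28000 + 11200 + 46460 + 54900 = 140560

$140,560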